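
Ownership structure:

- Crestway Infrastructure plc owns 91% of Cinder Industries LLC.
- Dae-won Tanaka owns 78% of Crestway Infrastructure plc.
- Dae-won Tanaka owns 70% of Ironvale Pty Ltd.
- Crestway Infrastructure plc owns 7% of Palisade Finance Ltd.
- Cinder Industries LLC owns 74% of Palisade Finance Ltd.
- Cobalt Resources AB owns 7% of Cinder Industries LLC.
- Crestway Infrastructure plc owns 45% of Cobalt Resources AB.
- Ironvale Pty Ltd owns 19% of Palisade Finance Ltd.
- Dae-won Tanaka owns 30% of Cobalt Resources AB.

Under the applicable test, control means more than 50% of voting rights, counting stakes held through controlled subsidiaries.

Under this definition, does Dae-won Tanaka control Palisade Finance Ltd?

Dae-won holds 78% of Crestway, so Dae-won controls Crestway.
Crestway and Dae-won together hold 45% + 30% = 75% of Cobalt, so Dae-won controls Cobalt.
Crestway and Cobalt together hold 91% + 7% = 98% of Cinder, so Dae-won controls Cinder.
Dae-won holds 70% of Ironvale, so Dae-won controls Ironvale.
Cinder and Crestway and Ironvale together hold 74% + 7% + 19% = 100% of Palisade, so Dae-won controls Palisade.

Yes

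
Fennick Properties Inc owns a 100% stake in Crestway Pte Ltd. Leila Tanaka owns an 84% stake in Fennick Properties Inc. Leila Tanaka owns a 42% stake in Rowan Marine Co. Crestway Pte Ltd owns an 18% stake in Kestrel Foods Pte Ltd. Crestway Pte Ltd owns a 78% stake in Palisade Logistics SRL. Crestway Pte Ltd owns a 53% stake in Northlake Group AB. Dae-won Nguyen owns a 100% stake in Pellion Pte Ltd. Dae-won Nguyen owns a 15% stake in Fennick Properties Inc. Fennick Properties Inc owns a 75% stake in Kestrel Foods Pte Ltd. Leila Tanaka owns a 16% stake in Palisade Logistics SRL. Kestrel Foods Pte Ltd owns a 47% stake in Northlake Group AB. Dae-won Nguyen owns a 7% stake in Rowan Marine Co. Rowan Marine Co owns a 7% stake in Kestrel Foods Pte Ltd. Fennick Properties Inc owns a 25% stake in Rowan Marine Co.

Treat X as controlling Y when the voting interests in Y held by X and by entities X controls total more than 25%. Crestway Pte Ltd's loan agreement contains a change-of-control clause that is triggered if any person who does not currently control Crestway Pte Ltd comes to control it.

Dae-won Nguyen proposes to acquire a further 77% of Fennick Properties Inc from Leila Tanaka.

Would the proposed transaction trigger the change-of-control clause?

Yes

The purchase adds only to Dae-won's holdings (Leila's stake shrinks), so Dae-won is the only person who could newly come to control Crestway.
Dae-won holds 100% of Pellion, so Dae-won controls Pellion.
Neither Dae-won nor any entity Dae-won controls holds any voting interest in Crestway.
So before the transaction, Dae-won does not control Crestway.
After the purchase, Dae-won's direct stake in Fennick rises to 15% + 77% = 92%, and Leila's stake falls to 7%.
Dae-won holds 92% of Fennick, so Dae-won controls Fennick.
Fennick holds 100% of Crestway, so Dae-won controls Crestway.
Dae-won did not control Crestway before and does after, so the clause is triggered.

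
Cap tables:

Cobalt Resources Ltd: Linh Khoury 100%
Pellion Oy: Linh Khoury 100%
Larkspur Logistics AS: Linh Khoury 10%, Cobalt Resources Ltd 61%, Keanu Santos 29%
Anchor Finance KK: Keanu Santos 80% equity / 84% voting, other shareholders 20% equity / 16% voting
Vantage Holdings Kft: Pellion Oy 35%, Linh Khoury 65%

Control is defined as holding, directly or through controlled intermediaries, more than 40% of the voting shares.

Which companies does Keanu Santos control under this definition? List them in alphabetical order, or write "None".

Anchor Finance KK

Keanu holds 84% of Anchor, so Keanu controls Anchor.
No other company's threshold is met.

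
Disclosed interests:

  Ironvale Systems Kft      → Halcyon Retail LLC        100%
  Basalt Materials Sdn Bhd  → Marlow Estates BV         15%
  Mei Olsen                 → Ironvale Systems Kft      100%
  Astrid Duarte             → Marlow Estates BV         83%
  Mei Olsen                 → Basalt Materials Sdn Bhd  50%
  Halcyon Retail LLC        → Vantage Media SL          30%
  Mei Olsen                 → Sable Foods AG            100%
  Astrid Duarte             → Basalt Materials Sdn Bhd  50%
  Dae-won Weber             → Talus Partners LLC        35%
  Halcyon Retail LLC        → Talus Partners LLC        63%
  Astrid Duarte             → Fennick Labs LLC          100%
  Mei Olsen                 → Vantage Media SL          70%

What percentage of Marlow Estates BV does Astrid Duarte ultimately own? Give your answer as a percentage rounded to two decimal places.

90.50%

Astrid reaches Marlow along 2 paths.
Direct stake: 83% = 83%.
Via Basalt: 50% × 15% = 7.5%.
Total: 83% + 7.5% = 90.5%.
Rounded: 90.50%.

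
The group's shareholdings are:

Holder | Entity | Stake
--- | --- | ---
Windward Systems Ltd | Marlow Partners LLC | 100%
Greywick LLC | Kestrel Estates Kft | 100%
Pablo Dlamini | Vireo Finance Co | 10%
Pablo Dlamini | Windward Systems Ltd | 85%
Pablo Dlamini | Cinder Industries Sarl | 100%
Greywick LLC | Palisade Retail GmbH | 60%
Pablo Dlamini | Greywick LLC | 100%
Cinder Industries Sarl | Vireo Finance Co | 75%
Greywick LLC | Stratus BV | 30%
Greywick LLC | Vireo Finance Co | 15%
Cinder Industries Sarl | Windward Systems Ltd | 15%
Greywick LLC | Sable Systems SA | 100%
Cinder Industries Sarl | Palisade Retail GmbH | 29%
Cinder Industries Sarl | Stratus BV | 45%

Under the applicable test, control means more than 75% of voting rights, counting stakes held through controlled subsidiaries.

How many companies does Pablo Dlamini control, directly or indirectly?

Pablo holds 100% of Greywick, so Pablo controls Greywick.
Pablo holds 100% of Cinder, so Pablo controls Cinder.
Greywick holds 100% of Sable, so Pablo controls Sable.
Pablo and Cinder and Greywick together hold 10% + 75% + 15% = 100% of Vireo, so Pablo controls Vireo.
Greywick and Cinder together hold 60% + 29% = 89% of Palisade, so Pablo controls Palisade.
Cinder and Pablo together hold 15% + 85% = 100% of Windward, so Pablo controls Windward.
Greywick holds 100% of Kestrel, so Pablo controls Kestrel.
Windward holds 100% of Marlow, so Pablo controls Marlow.
No other company's threshold is met.
Pablo controls 8 companies.

8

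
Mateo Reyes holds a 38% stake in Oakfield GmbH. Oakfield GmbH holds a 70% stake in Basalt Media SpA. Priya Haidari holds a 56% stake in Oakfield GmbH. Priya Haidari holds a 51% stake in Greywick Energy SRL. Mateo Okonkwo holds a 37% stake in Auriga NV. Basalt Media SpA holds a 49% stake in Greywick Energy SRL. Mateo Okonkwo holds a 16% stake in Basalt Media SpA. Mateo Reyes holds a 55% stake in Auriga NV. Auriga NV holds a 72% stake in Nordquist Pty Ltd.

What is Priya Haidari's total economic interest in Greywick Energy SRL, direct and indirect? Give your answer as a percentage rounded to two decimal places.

Priya reaches Greywick along 2 paths.
Via Oakfield → Basalt: 56% × 70% × 49% = 19.208%.
Direct stake: 51% = 51%.
Total: 19.208% + 51% = 70.208%.
Rounded: 70.21%.

70.21%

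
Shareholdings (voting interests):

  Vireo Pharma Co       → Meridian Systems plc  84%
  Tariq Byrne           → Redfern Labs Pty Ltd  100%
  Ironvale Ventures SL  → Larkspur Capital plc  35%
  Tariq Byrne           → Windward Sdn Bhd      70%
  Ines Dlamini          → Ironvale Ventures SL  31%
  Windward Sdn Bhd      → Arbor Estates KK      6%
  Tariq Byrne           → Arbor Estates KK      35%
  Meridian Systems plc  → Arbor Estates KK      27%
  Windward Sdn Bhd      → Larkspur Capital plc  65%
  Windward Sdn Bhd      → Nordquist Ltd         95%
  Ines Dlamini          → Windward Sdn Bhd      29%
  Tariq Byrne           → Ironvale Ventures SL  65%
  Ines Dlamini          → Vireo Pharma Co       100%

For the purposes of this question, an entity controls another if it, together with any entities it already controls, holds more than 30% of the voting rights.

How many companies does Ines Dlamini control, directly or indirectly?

4

Ines holds 100% of Vireo, so Ines controls Vireo.
Ines holds 31% of Ironvale, so Ines controls Ironvale.
Vireo holds 84% of Meridian, so Ines controls Meridian.
Ironvale holds 35% of Larkspur, so Ines controls Larkspur.
No other company's threshold is met.
Ines controls 4 companies.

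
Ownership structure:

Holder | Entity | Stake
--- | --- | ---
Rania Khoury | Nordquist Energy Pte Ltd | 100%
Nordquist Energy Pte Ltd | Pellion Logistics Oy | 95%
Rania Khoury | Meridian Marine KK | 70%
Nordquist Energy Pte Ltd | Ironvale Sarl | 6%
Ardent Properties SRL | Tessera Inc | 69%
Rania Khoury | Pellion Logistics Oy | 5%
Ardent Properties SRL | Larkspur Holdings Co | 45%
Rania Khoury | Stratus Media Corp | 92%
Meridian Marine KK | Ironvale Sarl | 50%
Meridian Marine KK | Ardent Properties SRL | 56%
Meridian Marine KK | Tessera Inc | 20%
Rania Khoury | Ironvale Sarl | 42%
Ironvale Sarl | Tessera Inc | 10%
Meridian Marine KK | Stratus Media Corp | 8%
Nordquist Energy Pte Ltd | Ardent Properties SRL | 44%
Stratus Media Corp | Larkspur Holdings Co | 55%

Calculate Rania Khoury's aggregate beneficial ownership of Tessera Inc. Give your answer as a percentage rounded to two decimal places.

Rania reaches Tessera along 6 paths.
Via Ironvale: 42% × 10% = 4.2%.
Via Meridian → Ironvale: 70% × 50% × 10% = 3.5%.
Via Nordquist → Ironvale: 100% × 6% × 10% = 0.6%.
Via Nordquist → Ardent: 100% × 44% × 69% = 30.36%.
Via Meridian → Ardent: 70% × 56% × 69% = 27.048%.
Via Meridian: 70% × 20% = 14%.
Total: 4.2% + 3.5% + 0.6% + 30.36% + 27.048% + 14% = 79.708%.
Rounded: 79.71%.

79.71%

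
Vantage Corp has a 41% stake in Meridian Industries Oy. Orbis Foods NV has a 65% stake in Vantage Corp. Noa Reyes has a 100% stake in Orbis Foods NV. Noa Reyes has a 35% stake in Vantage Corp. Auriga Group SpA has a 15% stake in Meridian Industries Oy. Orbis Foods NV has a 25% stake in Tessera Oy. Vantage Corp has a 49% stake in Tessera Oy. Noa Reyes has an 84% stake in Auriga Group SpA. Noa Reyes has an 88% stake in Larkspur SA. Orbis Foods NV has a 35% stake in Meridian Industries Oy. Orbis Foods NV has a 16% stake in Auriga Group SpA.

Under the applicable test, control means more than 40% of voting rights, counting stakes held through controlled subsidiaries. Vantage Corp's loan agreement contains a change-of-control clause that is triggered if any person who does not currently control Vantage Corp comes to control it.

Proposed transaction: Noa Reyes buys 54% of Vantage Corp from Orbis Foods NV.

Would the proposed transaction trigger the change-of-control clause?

No

The purchase adds only to Noa's holdings (Orbis's stake shrinks), so Noa is the only person who could newly come to control Vantage.
Noa holds 100% of Orbis, so Noa controls Orbis.
Orbis and Noa together hold 65% + 35% = 100% of Vantage, so Noa controls Vantage.
So Noa already controls Vantage before the transaction.
After the purchase, Noa's direct stake in Vantage rises to 35% + 54% = 89%, and Orbis's stake falls to 11%.
Noa controlled Vantage already, so this is not a new person acquiring control; every other person's position is unchanged or reduced.
No new person acquires control, so the clause is not triggered.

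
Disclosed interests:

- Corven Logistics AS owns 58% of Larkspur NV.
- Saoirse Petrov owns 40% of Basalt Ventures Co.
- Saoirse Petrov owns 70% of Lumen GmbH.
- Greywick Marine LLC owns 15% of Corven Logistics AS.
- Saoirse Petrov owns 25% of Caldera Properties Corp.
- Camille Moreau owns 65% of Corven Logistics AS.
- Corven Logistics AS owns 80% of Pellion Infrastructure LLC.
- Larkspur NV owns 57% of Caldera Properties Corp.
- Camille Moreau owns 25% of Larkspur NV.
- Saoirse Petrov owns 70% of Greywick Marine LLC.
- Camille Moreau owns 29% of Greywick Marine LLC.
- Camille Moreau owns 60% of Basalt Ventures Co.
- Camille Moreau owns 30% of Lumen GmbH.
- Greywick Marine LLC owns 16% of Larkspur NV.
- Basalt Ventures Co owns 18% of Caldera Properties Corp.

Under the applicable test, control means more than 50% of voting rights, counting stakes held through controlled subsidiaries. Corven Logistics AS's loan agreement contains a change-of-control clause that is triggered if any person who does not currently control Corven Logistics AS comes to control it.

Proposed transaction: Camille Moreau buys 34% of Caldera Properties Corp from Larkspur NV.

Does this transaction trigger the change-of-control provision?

The purchase adds only to Camille's holdings (Larkspur's stake shrinks), so Camille is the only person who could newly come to control Corven.
Camille holds 65% of Corven, so Camille controls Corven.
So Camille already controls Corven before the transaction.
After the purchase, Camille holds 34% of Caldera directly, and Larkspur's stake falls to 23%.
Camille controlled Corven already, so this is not a new person acquiring control; every other person's position is unchanged or reduced.
No new person acquires control, so the clause is not triggered.

No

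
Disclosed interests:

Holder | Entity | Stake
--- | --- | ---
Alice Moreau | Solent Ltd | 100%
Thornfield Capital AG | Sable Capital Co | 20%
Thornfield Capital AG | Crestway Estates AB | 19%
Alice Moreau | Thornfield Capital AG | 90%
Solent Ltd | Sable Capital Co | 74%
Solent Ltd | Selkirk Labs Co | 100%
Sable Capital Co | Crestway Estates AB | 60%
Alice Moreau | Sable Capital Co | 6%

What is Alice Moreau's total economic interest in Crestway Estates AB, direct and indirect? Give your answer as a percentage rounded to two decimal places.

75.90%

Alice reaches Crestway along 4 paths.
Via Thornfield: 90% × 19% = 17.1%.
Via Sable: 6% × 60% = 3.6%.
Via Thornfield → Sable: 90% × 20% × 60% = 10.8%.
Via Solent → Sable: 100% × 74% × 60% = 44.4%.
Total: 17.1% + 3.6% + 10.8% + 44.4% = 75.9%.
Rounded: 75.90%.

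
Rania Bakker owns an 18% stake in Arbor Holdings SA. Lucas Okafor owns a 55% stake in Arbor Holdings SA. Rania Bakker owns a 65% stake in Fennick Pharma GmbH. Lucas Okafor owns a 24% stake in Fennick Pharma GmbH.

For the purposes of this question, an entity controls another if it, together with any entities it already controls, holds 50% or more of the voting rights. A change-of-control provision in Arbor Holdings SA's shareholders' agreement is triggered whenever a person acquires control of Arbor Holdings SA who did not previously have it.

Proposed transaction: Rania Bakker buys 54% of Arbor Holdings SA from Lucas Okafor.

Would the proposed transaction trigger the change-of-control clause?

The purchase adds only to Rania's holdings (Lucas's stake shrinks), so Rania is the only person who could newly come to control Arbor.
Rania holds 65% of Fennick, so Rania controls Fennick.
In Arbor, Rania's side holds only 18%, not ≥ 50%.
So before the transaction, Rania does not control Arbor.
After the purchase, Rania's direct stake in Arbor rises to 18% + 54% = 72%, and Lucas's stake falls to 1%.
Rania holds 72% of Arbor, so Rania controls Arbor.
Rania did not control Arbor before and does after, so the clause is triggered.

Yes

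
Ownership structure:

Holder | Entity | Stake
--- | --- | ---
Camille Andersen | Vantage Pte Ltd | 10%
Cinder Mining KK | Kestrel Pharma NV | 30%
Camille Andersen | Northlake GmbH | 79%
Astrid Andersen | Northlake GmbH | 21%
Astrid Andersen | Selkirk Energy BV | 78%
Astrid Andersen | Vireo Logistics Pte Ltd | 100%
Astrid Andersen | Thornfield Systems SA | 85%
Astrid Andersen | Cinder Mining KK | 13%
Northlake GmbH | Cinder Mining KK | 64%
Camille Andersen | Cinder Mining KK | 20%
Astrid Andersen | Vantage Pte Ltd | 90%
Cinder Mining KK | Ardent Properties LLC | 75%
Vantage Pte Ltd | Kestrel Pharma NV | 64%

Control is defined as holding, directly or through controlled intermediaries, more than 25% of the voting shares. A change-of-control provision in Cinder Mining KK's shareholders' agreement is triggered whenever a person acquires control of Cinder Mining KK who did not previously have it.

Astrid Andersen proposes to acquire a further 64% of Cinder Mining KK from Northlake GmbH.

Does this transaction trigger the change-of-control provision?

Yes

The purchase adds only to Astrid's holdings (Northlake's stake shrinks), so Astrid is the only person who could newly come to control Cinder.
Astrid holds 100% of Vireo, so Astrid controls Vireo.
Astrid holds 78% of Selkirk, so Astrid controls Selkirk.
Astrid holds 90% of Vantage, so Astrid controls Vantage.
Astrid holds 85% of Thornfield, so Astrid controls Thornfield.
Vantage holds 64% of Kestrel, so Astrid controls Kestrel.
In Cinder, Astrid's side holds only 13%, not > 25%.
So before the transaction, Astrid does not control Cinder.
After the purchase, Astrid's direct stake in Cinder rises to 13% + 64% = 77%, and Northlake's stake falls to 0%.
Astrid holds 77% of Cinder, so Astrid controls Cinder.
Astrid did not control Cinder before and does after, so the clause is triggered.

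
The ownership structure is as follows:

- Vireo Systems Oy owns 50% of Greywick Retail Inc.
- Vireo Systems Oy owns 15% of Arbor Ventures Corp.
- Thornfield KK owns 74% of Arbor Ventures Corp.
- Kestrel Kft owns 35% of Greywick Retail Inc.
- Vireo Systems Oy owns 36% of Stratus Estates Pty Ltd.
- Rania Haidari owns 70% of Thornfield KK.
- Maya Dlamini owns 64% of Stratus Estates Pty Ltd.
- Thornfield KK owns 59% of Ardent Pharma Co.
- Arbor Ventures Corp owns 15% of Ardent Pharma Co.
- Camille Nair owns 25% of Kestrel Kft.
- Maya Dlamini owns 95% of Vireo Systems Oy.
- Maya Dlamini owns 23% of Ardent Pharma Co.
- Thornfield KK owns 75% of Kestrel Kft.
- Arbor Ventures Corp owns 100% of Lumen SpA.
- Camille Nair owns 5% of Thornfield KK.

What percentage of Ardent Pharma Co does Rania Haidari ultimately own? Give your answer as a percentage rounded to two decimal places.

49.07%

Rania reaches Ardent along 2 paths.
Via Thornfield: 70% × 59% = 41.3%.
Via Thornfield → Arbor: 70% × 74% × 15% = 7.77%.
Total: 41.3% + 7.77% = 49.07%.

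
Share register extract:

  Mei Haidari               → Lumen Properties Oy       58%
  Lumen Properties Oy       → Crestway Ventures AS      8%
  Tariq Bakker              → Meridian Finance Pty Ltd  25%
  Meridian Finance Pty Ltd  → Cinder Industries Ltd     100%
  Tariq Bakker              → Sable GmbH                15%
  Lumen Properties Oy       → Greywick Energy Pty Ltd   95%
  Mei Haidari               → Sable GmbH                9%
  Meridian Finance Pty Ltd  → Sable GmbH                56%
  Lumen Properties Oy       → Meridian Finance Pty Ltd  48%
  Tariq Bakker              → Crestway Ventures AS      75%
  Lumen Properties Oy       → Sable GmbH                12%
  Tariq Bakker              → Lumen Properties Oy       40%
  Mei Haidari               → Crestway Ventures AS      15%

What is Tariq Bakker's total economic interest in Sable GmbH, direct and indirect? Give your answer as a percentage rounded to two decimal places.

44.55%

Tariq reaches Sable along 4 paths.
Via Meridian: 25% × 56% = 14%.
Via Lumen → Meridian: 40% × 48% × 56% = 10.752%.
Direct stake: 15% = 15%.
Via Lumen: 40% × 12% = 4.8%.
Total: 14% + 10.752% + 15% + 4.8% = 44.552%.
Rounded: 44.55%.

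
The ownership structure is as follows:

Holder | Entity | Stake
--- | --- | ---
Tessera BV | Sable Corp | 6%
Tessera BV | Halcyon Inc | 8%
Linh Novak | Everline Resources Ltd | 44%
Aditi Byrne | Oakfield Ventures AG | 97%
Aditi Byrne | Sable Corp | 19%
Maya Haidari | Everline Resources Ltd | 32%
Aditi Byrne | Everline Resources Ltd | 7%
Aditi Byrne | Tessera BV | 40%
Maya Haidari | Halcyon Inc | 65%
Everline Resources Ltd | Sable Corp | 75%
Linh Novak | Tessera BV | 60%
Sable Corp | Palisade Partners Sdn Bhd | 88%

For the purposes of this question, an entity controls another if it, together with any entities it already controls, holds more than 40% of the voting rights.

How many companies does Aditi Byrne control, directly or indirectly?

1

Aditi holds 97% of Oakfield, so Aditi controls Oakfield.
No other company's threshold is met.
Aditi controls 1 company.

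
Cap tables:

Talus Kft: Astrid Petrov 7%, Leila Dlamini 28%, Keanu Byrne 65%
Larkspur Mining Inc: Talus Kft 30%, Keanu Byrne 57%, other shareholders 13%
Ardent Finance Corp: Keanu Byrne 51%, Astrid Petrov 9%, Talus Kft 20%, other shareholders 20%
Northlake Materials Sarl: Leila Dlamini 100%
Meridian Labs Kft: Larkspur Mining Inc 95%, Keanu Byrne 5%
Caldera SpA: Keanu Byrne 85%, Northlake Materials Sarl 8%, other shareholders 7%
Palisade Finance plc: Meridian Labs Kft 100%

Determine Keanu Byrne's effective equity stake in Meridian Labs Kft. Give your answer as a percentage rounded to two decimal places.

Keanu reaches Meridian along 3 paths.
Via Talus → Larkspur: 65% × 30% × 95% = 18.525%.
Via Larkspur: 57% × 95% = 54.15%.
Direct stake: 5% = 5%.
Total: 18.525% + 54.15% + 5% = 77.675%.
Rounded: 77.68%.

77.68%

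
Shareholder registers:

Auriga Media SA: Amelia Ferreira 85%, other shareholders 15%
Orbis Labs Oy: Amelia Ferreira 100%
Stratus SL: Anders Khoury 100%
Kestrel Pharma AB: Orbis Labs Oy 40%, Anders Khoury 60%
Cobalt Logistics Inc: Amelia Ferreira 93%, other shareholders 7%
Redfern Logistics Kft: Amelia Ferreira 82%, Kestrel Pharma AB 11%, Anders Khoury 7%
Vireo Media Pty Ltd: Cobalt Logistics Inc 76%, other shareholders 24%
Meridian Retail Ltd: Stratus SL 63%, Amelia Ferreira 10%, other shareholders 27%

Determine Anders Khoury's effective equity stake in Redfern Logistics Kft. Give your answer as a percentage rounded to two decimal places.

Anders reaches Redfern along 2 paths.
Via Kestrel: 60% × 11% = 6.6%.
Direct stake: 7% = 7%.
Total: 6.6% + 7% = 13.6%.
Rounded: 13.60%.

13.60%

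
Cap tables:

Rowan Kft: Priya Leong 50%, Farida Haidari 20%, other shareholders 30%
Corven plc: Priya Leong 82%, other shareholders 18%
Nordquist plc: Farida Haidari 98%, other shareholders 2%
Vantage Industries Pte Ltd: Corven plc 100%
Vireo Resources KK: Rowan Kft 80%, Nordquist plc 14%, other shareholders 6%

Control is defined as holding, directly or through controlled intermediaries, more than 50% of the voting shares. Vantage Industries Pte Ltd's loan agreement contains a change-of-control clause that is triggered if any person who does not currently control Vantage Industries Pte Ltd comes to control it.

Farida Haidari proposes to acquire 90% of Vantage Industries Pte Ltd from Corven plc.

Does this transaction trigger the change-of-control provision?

Yes

The purchase adds only to Farida's holdings (Corven's stake shrinks), so Farida is the only person who could newly come to control Vantage.
Farida holds 98% of Nordquist, so Farida controls Nordquist.
Neither Farida nor any entity Farida controls holds any voting interest in Vantage.
So before the transaction, Farida does not control Vantage.
After the purchase, Farida holds 90% of Vantage directly, and Corven's stake falls to 10%.
Farida holds 90% of Vantage, so Farida controls Vantage.
Farida did not control Vantage before and does after, so the clause is triggered.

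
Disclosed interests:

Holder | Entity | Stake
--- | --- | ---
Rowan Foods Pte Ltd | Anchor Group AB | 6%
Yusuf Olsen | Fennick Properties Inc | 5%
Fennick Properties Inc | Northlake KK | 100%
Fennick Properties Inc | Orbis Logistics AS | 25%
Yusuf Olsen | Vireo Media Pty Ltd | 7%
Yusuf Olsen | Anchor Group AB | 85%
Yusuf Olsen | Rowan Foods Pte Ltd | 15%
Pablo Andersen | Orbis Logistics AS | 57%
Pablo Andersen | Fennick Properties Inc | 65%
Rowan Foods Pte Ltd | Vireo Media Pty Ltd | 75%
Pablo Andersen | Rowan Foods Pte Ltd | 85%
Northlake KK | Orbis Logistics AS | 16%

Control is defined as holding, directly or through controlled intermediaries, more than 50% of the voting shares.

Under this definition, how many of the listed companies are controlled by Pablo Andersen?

Pablo holds 65% of Fennick, so Pablo controls Fennick.
Pablo holds 85% of Rowan, so Pablo controls Rowan.
Fennick holds 100% of Northlake, so Pablo controls Northlake.
Fennick and Pablo and Northlake together hold 25% + 57% + 16% = 98% of Orbis, so Pablo controls Orbis.
Rowan holds 75% of Vireo, so Pablo controls Vireo.
No other company's threshold is met.
Pablo controls 5 companies.

5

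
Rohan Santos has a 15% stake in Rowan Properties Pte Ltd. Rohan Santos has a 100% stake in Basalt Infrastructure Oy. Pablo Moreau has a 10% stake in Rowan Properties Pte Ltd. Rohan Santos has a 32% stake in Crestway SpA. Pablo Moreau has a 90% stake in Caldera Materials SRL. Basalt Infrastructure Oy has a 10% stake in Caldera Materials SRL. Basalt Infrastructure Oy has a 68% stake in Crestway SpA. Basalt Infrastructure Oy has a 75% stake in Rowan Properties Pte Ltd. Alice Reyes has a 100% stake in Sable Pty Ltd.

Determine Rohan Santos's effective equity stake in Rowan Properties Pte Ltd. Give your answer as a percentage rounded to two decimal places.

Rohan reaches Rowan along 2 paths.
Direct stake: 15% = 15%.
Via Basalt: 100% × 75% = 75%.
Total: 15% + 75% = 90%.
Rounded: 90.00%.

90.00%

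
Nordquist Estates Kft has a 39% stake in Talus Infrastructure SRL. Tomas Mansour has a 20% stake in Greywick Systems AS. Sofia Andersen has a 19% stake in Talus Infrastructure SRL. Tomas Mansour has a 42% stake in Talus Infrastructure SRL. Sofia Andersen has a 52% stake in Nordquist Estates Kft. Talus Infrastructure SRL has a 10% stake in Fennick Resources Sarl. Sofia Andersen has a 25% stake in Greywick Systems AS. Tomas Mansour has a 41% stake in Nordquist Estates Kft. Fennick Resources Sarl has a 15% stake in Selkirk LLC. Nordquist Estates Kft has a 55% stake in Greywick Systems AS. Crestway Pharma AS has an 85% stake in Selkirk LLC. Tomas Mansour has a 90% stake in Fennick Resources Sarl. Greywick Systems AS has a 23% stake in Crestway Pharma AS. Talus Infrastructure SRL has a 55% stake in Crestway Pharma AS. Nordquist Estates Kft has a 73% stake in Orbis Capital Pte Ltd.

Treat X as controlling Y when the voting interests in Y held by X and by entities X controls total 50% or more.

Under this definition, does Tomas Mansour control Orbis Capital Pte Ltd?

No

Tomas holds 90% of Fennick, so Tomas controls Fennick.
Neither Tomas nor any entity Tomas controls holds any voting interest in Orbis.
So Tomas does not control Orbis.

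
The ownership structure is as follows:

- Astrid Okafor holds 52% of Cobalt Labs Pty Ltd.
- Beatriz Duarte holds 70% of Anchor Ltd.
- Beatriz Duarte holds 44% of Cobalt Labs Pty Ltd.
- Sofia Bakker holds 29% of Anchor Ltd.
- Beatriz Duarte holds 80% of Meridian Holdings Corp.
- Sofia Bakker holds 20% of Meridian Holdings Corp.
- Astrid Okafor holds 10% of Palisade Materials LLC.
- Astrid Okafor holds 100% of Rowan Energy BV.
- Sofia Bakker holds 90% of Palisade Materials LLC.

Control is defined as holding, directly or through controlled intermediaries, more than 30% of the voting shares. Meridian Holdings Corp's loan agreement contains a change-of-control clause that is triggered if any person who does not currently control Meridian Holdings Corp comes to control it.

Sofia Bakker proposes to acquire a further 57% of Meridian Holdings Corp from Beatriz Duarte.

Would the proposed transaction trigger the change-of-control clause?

Yes

The purchase adds only to Sofia's holdings (Beatriz's stake shrinks), so Sofia is the only person who could newly come to control Meridian.
Sofia holds 90% of Palisade, so Sofia controls Palisade.
In Meridian, Sofia's side holds only 20%, not > 30%.
So before the transaction, Sofia does not control Meridian.
After the purchase, Sofia's direct stake in Meridian rises to 20% + 57% = 77%, and Beatriz's stake falls to 23%.
Sofia holds 77% of Meridian, so Sofia controls Meridian.
Sofia did not control Meridian before and does after, so the clause is triggered.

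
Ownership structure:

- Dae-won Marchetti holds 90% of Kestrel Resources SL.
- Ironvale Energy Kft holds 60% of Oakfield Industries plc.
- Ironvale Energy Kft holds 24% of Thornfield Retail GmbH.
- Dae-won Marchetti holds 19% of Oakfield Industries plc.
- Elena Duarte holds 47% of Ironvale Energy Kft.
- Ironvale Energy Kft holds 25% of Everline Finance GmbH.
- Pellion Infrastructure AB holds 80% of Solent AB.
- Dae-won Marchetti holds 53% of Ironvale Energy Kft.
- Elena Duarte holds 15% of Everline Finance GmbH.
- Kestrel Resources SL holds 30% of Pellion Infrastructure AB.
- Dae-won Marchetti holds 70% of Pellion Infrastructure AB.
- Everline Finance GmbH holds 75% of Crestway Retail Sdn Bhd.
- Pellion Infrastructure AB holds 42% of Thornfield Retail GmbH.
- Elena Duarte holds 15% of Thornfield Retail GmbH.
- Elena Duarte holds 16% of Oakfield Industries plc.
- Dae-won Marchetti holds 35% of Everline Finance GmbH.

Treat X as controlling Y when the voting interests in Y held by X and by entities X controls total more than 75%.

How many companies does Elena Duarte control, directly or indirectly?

0

Elena's largest direct stake is 47% in Ironvale, which does not meet the threshold.
Elena controls 0 companies.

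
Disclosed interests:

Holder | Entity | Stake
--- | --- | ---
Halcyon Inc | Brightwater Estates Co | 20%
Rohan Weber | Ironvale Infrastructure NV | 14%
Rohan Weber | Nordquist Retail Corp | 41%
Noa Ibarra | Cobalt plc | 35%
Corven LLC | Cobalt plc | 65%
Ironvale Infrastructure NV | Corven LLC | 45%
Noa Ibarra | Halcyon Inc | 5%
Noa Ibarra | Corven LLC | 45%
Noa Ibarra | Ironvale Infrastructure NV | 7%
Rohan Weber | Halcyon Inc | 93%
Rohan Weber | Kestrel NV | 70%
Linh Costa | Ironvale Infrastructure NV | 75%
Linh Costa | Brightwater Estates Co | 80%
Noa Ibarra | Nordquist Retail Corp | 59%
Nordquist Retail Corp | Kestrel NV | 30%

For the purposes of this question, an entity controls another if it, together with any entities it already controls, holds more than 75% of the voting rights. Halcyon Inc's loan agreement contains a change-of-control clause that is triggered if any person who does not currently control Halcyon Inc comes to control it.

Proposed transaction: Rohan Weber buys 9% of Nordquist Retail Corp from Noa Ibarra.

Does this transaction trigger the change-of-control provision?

No

The purchase adds only to Rohan's holdings (Noa's stake shrinks), so Rohan is the only person who could newly come to control Halcyon.
Rohan holds 93% of Halcyon, so Rohan controls Halcyon.
So Rohan already controls Halcyon before the transaction.
After the purchase, Rohan's direct stake in Nordquist rises to 41% + 9% = 50%, and Noa's stake falls to 50%.
Rohan controlled Halcyon already, so this is not a new person acquiring control; every other person's position is unchanged or reduced.
No new person acquires control, so the clause is not triggered.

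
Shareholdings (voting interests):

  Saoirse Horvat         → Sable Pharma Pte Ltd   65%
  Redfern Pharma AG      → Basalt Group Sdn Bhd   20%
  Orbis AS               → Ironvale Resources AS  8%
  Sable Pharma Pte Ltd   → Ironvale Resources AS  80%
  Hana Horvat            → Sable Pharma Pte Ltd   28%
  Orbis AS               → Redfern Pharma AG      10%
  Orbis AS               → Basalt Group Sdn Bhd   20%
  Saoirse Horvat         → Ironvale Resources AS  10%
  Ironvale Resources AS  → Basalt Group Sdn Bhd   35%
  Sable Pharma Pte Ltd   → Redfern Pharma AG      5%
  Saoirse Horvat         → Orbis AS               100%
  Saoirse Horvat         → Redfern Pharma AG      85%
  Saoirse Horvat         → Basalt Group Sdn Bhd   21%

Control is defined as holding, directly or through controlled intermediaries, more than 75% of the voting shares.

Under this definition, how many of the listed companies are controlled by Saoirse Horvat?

2

Saoirse holds 100% of Orbis, so Saoirse controls Orbis.
Saoirse and Orbis together hold 85% + 10% = 95% of Redfern, so Saoirse controls Redfern.
No other company's threshold is met.
Saoirse controls 2 companies.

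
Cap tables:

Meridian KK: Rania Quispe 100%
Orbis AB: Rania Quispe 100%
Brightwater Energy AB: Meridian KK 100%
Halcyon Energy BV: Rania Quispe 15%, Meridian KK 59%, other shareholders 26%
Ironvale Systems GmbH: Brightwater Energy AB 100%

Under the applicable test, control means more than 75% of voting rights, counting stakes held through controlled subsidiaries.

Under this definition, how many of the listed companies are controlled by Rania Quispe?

Rania holds 100% of Meridian, so Rania controls Meridian.
Rania holds 100% of Orbis, so Rania controls Orbis.
Meridian holds 100% of Brightwater, so Rania controls Brightwater.
Brightwater holds 100% of Ironvale, so Rania controls Ironvale.
No other company's threshold is met.
Rania controls 4 companies.

4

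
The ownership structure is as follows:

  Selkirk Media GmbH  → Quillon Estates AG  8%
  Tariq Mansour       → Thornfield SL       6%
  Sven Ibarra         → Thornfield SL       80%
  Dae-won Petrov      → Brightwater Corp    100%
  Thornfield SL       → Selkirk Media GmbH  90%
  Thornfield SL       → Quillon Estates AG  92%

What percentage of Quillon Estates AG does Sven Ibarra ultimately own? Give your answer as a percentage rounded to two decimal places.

Sven reaches Quillon along 2 paths.
Via Thornfield → Selkirk: 80% × 90% × 8% = 5.76%.
Via Thornfield: 80% × 92% = 73.6%.
Total: 5.76% + 73.6% = 79.36%.

79.36%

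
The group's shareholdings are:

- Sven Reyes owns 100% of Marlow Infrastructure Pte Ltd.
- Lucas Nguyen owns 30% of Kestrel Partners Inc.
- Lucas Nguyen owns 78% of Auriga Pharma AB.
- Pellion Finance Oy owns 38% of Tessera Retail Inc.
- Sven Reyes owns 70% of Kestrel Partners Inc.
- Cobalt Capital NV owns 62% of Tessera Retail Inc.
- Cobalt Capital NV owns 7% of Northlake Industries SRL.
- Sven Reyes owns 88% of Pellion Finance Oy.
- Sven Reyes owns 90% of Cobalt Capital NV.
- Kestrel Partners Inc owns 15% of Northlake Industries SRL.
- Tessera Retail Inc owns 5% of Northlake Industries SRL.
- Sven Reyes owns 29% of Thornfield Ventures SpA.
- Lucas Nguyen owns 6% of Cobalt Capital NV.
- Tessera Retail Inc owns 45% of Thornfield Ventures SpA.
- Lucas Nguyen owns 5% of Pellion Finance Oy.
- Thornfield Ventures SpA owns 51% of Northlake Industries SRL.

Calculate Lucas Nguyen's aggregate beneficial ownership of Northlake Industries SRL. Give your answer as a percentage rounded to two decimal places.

Lucas reaches Northlake along 6 paths.
Via Cobalt → Tessera: 6% × 62% × 5% = 0.186%.
Via Pellion → Tessera: 5% × 38% × 5% = 0.095%.
Via Cobalt → Tessera → Thornfield: 6% × 62% × 45% × 51% = 0.85374%.
Via Pellion → Tessera → Thornfield: 5% × 38% × 45% × 51% = 0.43605%.
Via Kestrel: 30% × 15% = 4.5%.
Via Cobalt: 6% × 7% = 0.42%.
Total: 0.186% + 0.095% + 0.85374% + 0.43605% + 4.5% + 0.42% = 6.49079%.
Rounded: 6.49%.

6.49%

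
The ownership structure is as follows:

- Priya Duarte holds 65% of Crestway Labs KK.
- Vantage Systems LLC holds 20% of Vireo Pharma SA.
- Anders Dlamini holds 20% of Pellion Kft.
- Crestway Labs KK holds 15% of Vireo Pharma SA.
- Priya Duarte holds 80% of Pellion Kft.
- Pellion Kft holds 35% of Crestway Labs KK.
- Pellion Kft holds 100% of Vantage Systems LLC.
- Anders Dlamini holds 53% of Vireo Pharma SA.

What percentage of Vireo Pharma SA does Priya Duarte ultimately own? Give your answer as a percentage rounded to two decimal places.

Priya reaches Vireo along 3 paths.
Via Pellion → Crestway: 80% × 35% × 15% = 4.2%.
Via Crestway: 65% × 15% = 9.75%.
Via Pellion → Vantage: 80% × 100% × 20% = 16%.
Total: 4.2% + 9.75% + 16% = 29.95%.

29.95%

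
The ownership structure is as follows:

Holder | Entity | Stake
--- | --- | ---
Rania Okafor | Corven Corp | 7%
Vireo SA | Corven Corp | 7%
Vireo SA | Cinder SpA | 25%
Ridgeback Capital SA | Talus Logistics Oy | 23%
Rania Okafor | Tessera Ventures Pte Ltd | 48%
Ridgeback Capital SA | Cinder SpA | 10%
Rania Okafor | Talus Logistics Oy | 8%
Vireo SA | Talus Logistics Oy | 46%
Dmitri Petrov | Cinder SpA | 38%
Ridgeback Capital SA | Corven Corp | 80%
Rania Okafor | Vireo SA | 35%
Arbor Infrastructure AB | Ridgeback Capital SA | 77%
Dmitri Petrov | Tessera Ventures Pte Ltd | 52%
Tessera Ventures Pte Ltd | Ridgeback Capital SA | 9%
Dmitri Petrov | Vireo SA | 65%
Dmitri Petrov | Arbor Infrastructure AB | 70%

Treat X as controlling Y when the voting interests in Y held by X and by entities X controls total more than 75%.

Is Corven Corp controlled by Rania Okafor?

No

Rania's largest direct stake is 48% in Tessera, which does not meet the threshold, so Rania controls no company.
In Corven, Rania's side holds only 7%, not > 75%.
So Rania does not control Corven.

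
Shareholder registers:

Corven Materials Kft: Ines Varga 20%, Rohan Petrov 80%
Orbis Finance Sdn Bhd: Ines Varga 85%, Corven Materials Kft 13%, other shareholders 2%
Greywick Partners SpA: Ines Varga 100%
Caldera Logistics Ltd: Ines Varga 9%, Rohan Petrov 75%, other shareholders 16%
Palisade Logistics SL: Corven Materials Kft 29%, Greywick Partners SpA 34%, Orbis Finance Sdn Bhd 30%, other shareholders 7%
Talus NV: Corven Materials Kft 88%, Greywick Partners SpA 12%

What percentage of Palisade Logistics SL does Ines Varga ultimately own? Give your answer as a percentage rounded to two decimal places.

Ines reaches Palisade along 4 paths.
Via Corven: 20% × 29% = 5.8%.
Via Greywick: 100% × 34% = 34%.
Via Orbis: 85% × 30% = 25.5%.
Via Corven → Orbis: 20% × 13% × 30% = 0.78%.
Total: 5.8% + 34% + 25.5% + 0.78% = 66.08%.

66.08%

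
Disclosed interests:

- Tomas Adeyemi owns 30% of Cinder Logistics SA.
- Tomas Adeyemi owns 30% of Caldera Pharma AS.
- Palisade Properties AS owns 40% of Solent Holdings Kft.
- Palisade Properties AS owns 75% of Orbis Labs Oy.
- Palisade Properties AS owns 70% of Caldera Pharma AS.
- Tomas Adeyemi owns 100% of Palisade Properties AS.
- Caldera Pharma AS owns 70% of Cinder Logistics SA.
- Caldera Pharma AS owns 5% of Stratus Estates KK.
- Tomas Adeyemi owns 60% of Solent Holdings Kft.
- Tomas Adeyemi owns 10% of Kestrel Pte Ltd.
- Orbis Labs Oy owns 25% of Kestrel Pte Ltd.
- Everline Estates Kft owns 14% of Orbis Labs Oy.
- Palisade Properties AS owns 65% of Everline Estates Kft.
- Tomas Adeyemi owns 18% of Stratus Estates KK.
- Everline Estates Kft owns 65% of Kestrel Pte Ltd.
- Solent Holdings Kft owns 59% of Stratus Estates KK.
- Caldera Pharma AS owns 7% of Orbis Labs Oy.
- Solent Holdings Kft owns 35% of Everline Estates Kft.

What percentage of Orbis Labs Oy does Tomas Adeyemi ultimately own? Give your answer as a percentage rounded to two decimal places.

Tomas reaches Orbis along 6 paths.
Via Palisade: 100% × 75% = 75%.
Via Palisade → Solent → Everline: 100% × 40% × 35% × 14% = 1.96%.
Via Solent → Everline: 60% × 35% × 14% = 2.94%.
Via Palisade → Everline: 100% × 65% × 14% = 9.1%.
Via Caldera: 30% × 7% = 2.1%.
Via Palisade → Caldera: 100% × 70% × 7% = 4.9%.
Total: 75% + 1.96% + 2.94% + 9.1% + 2.1% + 4.9% = 96%.
Rounded: 96.00%.

96.00%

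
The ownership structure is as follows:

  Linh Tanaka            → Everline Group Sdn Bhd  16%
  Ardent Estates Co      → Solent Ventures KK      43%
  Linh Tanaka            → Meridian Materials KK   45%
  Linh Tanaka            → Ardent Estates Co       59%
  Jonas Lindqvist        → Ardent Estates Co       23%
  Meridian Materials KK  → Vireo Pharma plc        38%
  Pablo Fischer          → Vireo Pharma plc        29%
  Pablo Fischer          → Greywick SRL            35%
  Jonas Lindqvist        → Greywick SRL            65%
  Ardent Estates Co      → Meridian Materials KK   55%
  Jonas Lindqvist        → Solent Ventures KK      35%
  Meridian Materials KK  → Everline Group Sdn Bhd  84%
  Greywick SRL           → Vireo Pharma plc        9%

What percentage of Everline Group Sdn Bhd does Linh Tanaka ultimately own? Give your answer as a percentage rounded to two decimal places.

81.06%

Linh reaches Everline along 3 paths.
Direct stake: 16% = 16%.
Via Meridian: 45% × 84% = 37.8%.
Via Ardent → Meridian: 59% × 55% × 84% = 27.258%.
Total: 16% + 37.8% + 27.258% = 81.058%.
Rounded: 81.06%.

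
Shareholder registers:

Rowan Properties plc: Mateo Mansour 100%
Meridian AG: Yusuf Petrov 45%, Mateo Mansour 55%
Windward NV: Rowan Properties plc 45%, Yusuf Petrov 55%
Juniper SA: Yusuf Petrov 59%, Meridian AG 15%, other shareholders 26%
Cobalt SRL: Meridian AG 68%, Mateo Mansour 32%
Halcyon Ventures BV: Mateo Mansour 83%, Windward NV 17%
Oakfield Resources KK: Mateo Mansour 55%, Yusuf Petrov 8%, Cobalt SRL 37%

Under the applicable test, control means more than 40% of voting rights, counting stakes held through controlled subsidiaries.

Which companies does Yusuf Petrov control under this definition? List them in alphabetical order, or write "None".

Cobalt SRL, Juniper SA, Meridian AG, Oakfield Resources KK, Windward NV

Yusuf holds 45% of Meridian, so Yusuf controls Meridian.
Yusuf holds 55% of Windward, so Yusuf controls Windward.
Yusuf and Meridian together hold 59% + 15% = 74% of Juniper, so Yusuf controls Juniper.
Meridian holds 68% of Cobalt, so Yusuf controls Cobalt.
Yusuf and Cobalt together hold 8% + 37% = 45% of Oakfield, so Yusuf controls Oakfield.
No other company's threshold is met.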